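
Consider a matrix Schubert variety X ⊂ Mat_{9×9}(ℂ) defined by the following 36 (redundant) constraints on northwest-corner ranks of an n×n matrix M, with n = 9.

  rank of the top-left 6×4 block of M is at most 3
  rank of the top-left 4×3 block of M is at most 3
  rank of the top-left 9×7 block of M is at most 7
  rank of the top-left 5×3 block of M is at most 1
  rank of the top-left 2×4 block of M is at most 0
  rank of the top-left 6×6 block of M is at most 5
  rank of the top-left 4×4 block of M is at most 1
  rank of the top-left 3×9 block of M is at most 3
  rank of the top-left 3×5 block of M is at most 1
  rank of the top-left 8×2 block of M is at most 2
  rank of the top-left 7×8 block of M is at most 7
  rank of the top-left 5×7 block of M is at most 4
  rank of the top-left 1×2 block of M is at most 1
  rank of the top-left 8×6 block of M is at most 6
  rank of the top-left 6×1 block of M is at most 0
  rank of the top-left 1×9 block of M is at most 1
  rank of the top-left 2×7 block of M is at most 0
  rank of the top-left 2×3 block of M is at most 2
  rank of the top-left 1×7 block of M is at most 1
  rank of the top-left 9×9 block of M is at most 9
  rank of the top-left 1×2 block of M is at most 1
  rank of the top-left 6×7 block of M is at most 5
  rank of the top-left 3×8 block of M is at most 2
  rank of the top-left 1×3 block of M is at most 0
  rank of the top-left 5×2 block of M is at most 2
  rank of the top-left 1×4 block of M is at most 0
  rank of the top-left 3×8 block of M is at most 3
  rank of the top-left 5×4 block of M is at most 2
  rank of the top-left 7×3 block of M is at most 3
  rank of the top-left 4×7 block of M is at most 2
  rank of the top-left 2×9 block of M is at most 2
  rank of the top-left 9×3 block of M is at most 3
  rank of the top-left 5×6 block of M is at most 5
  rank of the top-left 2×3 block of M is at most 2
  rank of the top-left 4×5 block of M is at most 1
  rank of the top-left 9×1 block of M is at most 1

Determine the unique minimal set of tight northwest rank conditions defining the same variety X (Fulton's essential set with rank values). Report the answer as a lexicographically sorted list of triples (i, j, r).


The tightest implied rank at each (i,j), from the 36 conditions:

  R[1]: 0 0 0 0 0 0 0 1 1
  R[2]: 0 0 0 0 0 0 0 1 2
  R[3]: 0 1 1 1 1 1 1 2 3
  R[4]: 0 1 1 1 1 2 2 3 4
  R[5]: 0 1 1 2 2 3 3 4 5
  R[6]: 0 1 2 3 3 4 4 5 6
  R[7]: 1 2 3 4 4 5 5 6 7
  R[8]: 1 2 3 4 5 6 6 7 8
  R[9]: 1 2 3 4 5 6 7 8 9

giving w = (8, 9, 2, 6, 4, 3, 1, 5, 7) via Δ²R.

D(w) has 22 cells with 4 SE-corners; essential set:

[(2, 7, 0), (4, 5, 1), (5, 3, 1), (6, 1, 0)]


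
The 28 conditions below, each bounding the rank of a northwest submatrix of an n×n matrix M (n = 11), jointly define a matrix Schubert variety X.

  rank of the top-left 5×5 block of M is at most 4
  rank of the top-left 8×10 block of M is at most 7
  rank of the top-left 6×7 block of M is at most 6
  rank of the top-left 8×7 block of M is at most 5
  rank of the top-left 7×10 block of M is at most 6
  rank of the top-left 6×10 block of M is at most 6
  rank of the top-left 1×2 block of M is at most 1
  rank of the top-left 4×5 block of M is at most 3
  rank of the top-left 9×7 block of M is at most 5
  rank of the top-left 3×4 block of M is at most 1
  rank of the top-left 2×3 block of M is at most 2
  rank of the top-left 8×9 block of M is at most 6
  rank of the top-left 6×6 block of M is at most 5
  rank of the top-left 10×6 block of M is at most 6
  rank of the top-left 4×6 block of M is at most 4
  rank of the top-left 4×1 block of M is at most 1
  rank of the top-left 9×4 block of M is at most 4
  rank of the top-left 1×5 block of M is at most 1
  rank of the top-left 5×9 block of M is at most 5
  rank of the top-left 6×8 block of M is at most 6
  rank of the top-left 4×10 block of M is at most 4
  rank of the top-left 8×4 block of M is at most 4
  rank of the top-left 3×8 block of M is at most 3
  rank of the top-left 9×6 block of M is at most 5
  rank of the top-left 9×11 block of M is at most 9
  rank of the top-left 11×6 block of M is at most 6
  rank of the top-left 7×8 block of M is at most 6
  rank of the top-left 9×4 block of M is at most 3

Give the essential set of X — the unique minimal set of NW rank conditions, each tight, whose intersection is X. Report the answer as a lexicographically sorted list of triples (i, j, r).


Computing R[i][j] = min implied NW-rank bound (n=11, 28 conditions):

  R[1]: 1 1 1 1 1 1 1 1 1 1 1
  R[2]: 1 1 1 1 2 2 2 2 2 2 2
  R[3]: 1 1 1 1 2 3 3 3 3 3 3
  R[4]: 1 2 2 2 3 4 4 4 4 4 4
  R[5]: 1 2 3 3 4 5 5 5 5 5 5
  R[6]: 1 2 3 3 4 5 5 6 6 6 6
  R[7]: 1 2 3 3 4 5 5 6 6 6 7
  R[8]: 1 2 3 3 4 5 5 6 6 7 8
  R[9]: 1 2 3 3 4 5 5 6 7 8 9
  R[10]: 1 2 3 4 5 6 6 7 8 9 10
  R[11]: 1 2 3 4 5 6 7 8 9 10 11

reading off 1-entries of Δ²R: w = (1, 5, 6, 2, 3, 8, 11, 10, 9, 4, 7).

ℓ(w)=17; the 5 essential cells (i,j,r):

[(3, 4, 1), (7, 10, 6), (8, 9, 6), (9, 4, 3), (9, 7, 5)]


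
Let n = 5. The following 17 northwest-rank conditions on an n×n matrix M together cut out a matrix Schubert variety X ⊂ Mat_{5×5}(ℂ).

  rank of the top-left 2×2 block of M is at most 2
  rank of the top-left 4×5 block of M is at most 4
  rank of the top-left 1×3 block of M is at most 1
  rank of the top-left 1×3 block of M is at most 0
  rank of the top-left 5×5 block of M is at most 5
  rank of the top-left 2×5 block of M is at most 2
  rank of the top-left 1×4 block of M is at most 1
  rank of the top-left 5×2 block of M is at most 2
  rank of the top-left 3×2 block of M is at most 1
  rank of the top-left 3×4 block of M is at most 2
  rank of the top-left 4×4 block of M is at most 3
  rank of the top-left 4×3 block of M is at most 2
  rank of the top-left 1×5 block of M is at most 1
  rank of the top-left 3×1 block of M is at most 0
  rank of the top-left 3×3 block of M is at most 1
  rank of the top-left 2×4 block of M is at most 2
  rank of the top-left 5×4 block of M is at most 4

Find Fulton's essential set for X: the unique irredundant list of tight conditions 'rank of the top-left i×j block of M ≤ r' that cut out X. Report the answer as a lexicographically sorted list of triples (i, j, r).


Propagating the 17 rank bounds to every northwest block:

  row 1: 0, 0, 0, 1, 1
  row 2: 0, 1, 1, 2, 2
  row 3: 0, 1, 1, 2, 3
  row 4: 1, 2, 2, 3, 4
  row 5: 1, 2, 3, 4, 5

the unique w with this rank table is (4, 2, 5, 1, 3).

Rothe diagram D(w) (6 cells), 3 SE-corners (essential conditions):

[(1, 3, 0), (3, 1, 0), (3, 3, 1)]


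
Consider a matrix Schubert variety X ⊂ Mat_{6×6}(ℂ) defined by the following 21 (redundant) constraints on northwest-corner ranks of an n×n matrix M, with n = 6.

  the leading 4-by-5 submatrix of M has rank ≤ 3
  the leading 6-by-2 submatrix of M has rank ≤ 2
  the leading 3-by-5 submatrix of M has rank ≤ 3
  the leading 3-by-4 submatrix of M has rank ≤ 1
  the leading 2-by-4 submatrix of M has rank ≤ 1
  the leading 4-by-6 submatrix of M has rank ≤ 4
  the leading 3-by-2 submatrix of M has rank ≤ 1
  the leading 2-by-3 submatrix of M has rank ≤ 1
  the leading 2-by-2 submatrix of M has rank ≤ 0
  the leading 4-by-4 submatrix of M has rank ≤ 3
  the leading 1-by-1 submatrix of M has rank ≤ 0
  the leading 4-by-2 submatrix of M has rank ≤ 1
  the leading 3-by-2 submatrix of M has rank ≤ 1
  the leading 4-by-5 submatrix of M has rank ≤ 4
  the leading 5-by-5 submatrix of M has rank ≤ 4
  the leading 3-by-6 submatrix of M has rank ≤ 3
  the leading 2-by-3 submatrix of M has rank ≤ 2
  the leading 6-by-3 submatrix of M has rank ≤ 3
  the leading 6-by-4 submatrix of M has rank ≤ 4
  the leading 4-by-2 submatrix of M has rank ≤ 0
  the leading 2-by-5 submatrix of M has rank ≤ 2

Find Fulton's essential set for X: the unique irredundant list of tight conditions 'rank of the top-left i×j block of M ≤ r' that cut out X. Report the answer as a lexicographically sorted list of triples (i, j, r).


Computing R[i][j] = min implied NW-rank bound (n=6, 21 conditions):

  R[1]: 0, 0, 1, 1, 1, 1
  R[2]: 0, 0, 1, 1, 2, 2
  R[3]: 0, 0, 1, 1, 2, 3
  R[4]: 0, 0, 1, 2, 3, 4
  R[5]: 1, 1, 2, 3, 4, 5
  R[6]: 1, 2, 3, 4, 5, 6

giving w = (3, 5, 6, 4, 1, 2) via Δ²R.

2 SE-corners of the 10-cell Rothe diagram give Ess(w):

[(3, 4, 1), (4, 2, 0)]


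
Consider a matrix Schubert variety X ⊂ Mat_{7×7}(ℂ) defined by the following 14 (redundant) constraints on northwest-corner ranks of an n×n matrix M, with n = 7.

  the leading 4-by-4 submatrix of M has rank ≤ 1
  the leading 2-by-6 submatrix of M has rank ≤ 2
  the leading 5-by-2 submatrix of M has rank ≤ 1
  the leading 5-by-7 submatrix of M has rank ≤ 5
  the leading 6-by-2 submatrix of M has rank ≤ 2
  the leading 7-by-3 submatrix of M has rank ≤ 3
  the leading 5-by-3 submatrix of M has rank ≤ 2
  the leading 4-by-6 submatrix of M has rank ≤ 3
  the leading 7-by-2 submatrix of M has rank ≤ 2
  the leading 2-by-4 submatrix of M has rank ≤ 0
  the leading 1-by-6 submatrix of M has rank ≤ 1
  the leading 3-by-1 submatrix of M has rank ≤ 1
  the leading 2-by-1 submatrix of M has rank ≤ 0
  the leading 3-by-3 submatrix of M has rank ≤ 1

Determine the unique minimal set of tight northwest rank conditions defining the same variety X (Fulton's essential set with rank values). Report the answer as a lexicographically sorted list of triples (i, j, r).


The tightest implied rank at each (i,j), from the 14 conditions:

  0 | 0 | 0 | 0 | 1 | 1 | 1
  0 | 0 | 0 | 0 | 1 | 2 | 2
  1 | 1 | 1 | 1 | 2 | 3 | 3
  1 | 1 | 1 | 1 | 2 | 3 | 4
  1 | 1 | 2 | 2 | 3 | 4 | 5
  1 | 2 | 3 | 3 | 4 | 5 | 6
  1 | 2 | 3 | 4 | 5 | 6 | 7

second differences of R give the permutation w = (5, 6, 1, 7, 3, 2, 4).

Fulton essential set (3 of the 12 Rothe cells):

[(2, 4, 0), (4, 4, 1), (5, 2, 1)]


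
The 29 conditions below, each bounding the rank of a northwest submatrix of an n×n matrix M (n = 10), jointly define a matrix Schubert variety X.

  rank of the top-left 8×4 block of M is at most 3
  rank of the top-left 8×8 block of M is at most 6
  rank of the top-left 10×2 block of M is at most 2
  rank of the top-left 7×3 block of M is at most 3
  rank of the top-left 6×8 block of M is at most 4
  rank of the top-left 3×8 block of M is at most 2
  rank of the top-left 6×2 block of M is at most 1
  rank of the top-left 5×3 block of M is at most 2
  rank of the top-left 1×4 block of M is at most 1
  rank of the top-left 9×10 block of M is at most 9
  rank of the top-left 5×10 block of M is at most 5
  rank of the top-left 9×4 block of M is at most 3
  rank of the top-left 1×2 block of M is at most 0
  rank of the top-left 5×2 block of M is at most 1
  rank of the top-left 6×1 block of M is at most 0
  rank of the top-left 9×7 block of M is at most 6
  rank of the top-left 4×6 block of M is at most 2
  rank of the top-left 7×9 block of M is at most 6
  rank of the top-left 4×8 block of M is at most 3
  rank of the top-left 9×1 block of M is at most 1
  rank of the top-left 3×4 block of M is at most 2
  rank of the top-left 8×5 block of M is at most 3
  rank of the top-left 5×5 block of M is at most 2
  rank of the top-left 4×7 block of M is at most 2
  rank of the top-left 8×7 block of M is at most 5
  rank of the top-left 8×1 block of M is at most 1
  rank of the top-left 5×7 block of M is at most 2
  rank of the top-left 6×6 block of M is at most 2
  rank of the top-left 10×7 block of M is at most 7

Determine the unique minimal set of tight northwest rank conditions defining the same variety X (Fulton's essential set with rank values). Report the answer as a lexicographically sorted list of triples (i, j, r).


The tightest implied rank at each (i,j), from the 29 conditions:

  R[1]: 0, 0, 1, 1, 1, 1, 1, 1, 1, 1
  R[2]: 0, 1, 2, 2, 2, 2, 2, 2, 2, 2
  R[3]: 0, 1, 2, 2, 2, 2, 2, 2, 3, 3
  R[4]: 0, 1, 2, 2, 2, 2, 2, 3, 4, 4
  R[5]: 0, 1, 2, 2, 2, 2, 2, 3, 4, 5
  R[6]: 0, 1, 2, 2, 2, 2, 3, 4, 5, 6
  R[7]: 1, 2, 3, 3, 3, 3, 4, 5, 6, 7
  R[8]: 1, 2, 3, 3, 3, 4, 5, 6, 7, 8
  R[9]: 1, 2, 3, 3, 4, 5, 6, 7, 8, 9
  R[10]: 1, 2, 3, 4, 5, 6, 7, 8, 9, 10

the unique w with this rank table is (3, 2, 9, 8, 10, 7, 1, 6, 5, 4).

Fulton essential set (7 of the 26 Rothe cells):

[(1, 2, 0), (3, 8, 2), (5, 7, 2), (6, 1, 0), (6, 6, 2), (8, 5, 3), (9, 4, 3)]


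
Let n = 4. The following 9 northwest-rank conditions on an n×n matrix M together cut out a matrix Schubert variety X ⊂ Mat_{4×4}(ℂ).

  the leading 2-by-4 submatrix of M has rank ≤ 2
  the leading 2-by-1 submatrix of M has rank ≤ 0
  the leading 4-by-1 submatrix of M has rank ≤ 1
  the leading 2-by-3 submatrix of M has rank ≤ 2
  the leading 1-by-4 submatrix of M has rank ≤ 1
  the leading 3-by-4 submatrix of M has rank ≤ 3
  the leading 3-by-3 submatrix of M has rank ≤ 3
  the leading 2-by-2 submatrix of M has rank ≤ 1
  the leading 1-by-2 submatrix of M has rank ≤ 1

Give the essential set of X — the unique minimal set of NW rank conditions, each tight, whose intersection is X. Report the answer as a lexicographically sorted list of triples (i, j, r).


Computing R[i][j] = min implied NW-rank bound (n=4, 9 conditions):

  R[1]: 0, 1, 1, 1
  R[2]: 0, 1, 2, 2
  R[3]: 1, 2, 3, 3
  R[4]: 1, 2, 3, 4

the unique w with this rank table is (2, 3, 1, 4).

1 SE-corner of the 2-cell Rothe diagram gives Ess(w):

[(2, 1, 0)]


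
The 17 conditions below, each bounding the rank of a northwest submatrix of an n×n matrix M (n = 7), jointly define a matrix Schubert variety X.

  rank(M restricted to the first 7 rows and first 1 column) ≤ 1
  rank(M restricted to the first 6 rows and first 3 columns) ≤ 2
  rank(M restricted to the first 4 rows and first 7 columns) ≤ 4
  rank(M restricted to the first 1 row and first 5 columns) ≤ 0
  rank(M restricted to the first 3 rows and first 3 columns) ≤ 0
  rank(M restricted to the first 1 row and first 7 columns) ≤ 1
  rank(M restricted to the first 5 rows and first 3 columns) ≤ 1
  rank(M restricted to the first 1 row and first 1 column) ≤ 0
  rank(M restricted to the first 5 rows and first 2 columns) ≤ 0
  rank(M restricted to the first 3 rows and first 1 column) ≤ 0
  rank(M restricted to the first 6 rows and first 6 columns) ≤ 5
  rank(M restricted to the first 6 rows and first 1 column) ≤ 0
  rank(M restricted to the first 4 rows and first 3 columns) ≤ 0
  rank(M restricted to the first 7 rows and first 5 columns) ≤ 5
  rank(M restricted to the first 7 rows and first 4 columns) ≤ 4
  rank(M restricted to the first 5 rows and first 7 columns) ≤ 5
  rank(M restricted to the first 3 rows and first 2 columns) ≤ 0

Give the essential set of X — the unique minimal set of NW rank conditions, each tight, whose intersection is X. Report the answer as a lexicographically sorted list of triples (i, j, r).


Reconstructing r_w from the 17 given conditions:

  row 1: 0 0 0 0 0 1 1
  row 2: 0 0 0 1 1 2 2
  row 3: 0 0 0 1 2 3 3
  row 4: 0 0 0 1 2 3 4
  row 5: 0 0 1 2 3 4 5
  row 6: 0 1 2 3 4 5 6
  row 7: 1 2 3 4 5 6 7

hence w(1..7) = (6, 4, 5, 7, 3, 2, 1).

Fulton essential set (4 of the 17 Rothe cells):

[(1, 5, 0), (4, 3, 0), (5, 2, 0), (6, 1, 0)]


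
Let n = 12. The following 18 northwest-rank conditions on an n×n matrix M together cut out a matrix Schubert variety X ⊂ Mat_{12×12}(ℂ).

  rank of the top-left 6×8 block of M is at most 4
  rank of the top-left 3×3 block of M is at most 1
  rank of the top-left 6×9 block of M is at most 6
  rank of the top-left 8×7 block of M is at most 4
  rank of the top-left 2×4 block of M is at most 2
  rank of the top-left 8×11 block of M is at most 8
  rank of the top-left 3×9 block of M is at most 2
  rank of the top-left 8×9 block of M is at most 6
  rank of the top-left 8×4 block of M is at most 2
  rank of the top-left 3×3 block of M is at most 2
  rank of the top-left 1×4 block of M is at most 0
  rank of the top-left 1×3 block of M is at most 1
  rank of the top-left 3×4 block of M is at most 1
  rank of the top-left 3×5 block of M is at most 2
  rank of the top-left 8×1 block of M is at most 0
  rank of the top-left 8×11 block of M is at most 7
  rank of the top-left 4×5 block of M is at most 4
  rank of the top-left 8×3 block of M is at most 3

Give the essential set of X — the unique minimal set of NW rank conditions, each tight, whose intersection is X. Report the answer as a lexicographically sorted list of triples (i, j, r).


Computing R[i][j] = min implied NW-rank bound (n=12, 18 conditions):

  R[1]: 0  0  0  0  1  1  1  1  1  1  1  1
  R[2]: 0  1  1  1  2  2  2  2  2  2  2  2
  R[3]: 0  1  1  1  2  2  2  2  2  3  3  3
  R[4]: 0  1  2  2  3  3  3  3  3  4  4  4
  R[5]: 0  1  2  2  3  4  4  4  4  5  5  5
  R[6]: 0  1  2  2  3  4  4  4  5  6  6  6
  R[7]: 0  1  2  2  3  4  4  5  6  7  7  7
  R[8]: 0  1  2  2  3  4  4  5  6  7  7  8
  R[9]: 1  2  3  3  4  5  5  6  7  8  8  9
  R[10]: 1  2  3  4  5  6  6  7  8  9  9  10
  R[11]: 1  2  3  4  5  6  7  8  9  10  10  11
  R[12]: 1  2  3  4  5  6  7  8  9  10  11  12

reading off 1-entries of Δ²R: w = (5, 2, 10, 3, 6, 9, 8, 12, 1, 4, 7, 11).

ℓ(w)=26; the 8 essential cells (i,j,r):

[(1, 4, 0), (3, 4, 1), (3, 9, 2), (6, 8, 4), (8, 1, 0), (8, 4, 2), (8, 7, 4), (8, 11, 7)]


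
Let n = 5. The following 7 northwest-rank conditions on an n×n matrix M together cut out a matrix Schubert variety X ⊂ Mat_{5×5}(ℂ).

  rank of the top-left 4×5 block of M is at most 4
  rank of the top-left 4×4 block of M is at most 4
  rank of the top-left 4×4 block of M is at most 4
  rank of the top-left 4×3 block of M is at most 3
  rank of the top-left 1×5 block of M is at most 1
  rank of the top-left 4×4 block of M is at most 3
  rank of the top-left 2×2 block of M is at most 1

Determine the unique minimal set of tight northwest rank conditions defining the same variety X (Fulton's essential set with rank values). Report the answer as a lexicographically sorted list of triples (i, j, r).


Propagating the 7 rank bounds to every northwest block:

  1 | 1 | 1 | 1 | 1
  1 | 1 | 2 | 2 | 2
  1 | 2 | 3 | 3 | 3
  1 | 2 | 3 | 3 | 4
  1 | 2 | 3 | 4 | 5

the unique w with this rank table is (1, 3, 2, 5, 4).

Fulton essential set (2 of the 2 Rothe cells):

[(2, 2, 1), (4, 4, 3)]


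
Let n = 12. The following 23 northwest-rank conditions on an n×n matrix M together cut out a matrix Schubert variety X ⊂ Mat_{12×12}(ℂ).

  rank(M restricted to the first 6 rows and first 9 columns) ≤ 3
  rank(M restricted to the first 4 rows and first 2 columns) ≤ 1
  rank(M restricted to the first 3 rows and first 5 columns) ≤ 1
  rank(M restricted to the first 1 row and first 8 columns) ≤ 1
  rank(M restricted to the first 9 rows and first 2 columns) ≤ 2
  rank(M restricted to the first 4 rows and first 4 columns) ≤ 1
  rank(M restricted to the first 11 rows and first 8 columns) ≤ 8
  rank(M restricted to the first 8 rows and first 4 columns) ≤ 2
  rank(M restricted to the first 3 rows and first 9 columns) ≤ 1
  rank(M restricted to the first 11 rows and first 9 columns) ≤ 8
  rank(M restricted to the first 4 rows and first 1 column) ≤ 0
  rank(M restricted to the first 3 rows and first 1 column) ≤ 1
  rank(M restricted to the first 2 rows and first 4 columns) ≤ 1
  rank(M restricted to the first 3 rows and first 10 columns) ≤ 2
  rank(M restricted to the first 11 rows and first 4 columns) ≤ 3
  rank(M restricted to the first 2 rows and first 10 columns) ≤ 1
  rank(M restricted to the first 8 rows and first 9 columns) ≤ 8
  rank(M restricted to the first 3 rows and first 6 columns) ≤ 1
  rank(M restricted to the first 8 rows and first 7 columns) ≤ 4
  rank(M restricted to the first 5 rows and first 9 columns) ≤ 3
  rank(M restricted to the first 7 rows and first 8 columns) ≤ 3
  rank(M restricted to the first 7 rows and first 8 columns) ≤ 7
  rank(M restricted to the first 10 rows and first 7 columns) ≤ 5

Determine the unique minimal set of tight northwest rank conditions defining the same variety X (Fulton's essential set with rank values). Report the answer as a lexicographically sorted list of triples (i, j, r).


The tightest implied rank at each (i,j), from the 23 conditions:

  row 1: 0  1  1  1  1  1  1  1  1  1  1  1
  row 2: 0  1  1  1  1  1  1  1  1  1  2  2
  row 3: 0  1  1  1  1  1  1  1  1  2  3  3
  row 4: 0  1  1  1  2  2  2  2  2  3  4  4
  row 5: 1  2  2  2  3  3  3  3  3  4  5  5
  row 6: 1  2  2  2  3  3  3  3  3  4  5  6
  row 7: 1  2  2  2  3  3  3  3  4  5  6  7
  row 8: 1  2  2  2  3  4  4  4  5  6  7  8
  row 9: 1  2  3  3  4  5  5  5  6  7  8  9
  row 10: 1  2  3  3  4  5  5  6  7  8  9  10
  row 11: 1  2  3  3  4  5  6  7  8  9  10  11
  row 12: 1  2  3  4  5  6  7  8  9  10  11  12

hence w(1..12) = (2, 11, 10, 5, 1, 12, 9, 6, 3, 8, 7, 4).

Rothe diagram D(w) (37 cells), 9 SE-corners (essential conditions):

[(2, 10, 1), (3, 9, 1), (4, 1, 0), (4, 4, 1), (6, 9, 3), (7, 8, 3), (8, 4, 2), (10, 7, 5), (11, 4, 3)]


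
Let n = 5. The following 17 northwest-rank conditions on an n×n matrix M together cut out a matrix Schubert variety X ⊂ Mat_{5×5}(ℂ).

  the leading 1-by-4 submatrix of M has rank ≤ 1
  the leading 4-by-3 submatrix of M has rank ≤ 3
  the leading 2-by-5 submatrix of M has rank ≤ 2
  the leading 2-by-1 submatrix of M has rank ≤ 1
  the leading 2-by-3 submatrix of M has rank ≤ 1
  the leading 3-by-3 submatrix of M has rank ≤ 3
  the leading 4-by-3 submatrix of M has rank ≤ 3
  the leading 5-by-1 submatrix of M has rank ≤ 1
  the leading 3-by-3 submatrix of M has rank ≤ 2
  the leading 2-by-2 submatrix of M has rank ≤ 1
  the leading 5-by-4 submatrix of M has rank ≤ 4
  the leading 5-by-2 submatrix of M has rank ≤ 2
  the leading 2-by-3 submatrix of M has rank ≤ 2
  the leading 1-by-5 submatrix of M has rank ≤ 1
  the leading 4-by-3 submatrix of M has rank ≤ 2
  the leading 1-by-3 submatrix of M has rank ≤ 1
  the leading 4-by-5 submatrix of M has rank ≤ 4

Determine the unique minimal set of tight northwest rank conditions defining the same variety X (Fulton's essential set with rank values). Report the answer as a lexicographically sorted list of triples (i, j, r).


Reconstructing r_w from the 17 given conditions:

  i=1: 1  1  1  1  1
  i=2: 1  1  1  2  2
  i=3: 1  2  2  3  3
  i=4: 1  2  2  3  4
  i=5: 1  2  3  4  5

second differences of R give the permutation w = (1, 4, 2, 5, 3).

2 SE-corners of the 3-cell Rothe diagram give Ess(w):

[(2, 3, 1), (4, 3, 2)]


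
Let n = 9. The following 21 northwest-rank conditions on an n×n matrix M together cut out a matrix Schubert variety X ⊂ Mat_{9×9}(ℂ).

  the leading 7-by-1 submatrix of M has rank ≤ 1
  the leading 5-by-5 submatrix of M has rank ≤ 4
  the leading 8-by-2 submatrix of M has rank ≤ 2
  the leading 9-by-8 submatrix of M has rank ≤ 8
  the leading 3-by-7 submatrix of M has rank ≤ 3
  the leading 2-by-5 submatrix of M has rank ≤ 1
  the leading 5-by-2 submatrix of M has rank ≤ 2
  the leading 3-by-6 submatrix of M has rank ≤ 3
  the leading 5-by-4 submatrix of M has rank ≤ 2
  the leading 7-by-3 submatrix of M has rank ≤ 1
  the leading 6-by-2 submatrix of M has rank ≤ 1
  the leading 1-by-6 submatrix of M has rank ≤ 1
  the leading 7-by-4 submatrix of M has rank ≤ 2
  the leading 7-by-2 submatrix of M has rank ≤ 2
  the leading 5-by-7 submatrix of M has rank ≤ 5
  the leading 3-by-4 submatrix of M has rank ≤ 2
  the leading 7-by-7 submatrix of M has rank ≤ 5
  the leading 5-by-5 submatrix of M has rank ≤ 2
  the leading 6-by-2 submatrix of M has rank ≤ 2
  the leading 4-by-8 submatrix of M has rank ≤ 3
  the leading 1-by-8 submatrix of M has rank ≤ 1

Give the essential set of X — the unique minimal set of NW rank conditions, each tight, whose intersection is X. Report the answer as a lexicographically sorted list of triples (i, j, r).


Rank table r_w(9×9) implied by the 21 constraints:

  R[1]: 1 | 1 | 1 | 1 | 1 | 1 | 1 | 1 | 1
  R[2]: 1 | 1 | 1 | 1 | 1 | 2 | 2 | 2 | 2
  R[3]: 1 | 1 | 1 | 2 | 2 | 3 | 3 | 3 | 3
  R[4]: 1 | 1 | 1 | 2 | 2 | 3 | 3 | 3 | 4
  R[5]: 1 | 1 | 1 | 2 | 2 | 3 | 4 | 4 | 5
  R[6]: 1 | 1 | 1 | 2 | 3 | 4 | 5 | 5 | 6
  R[7]: 1 | 1 | 1 | 2 | 3 | 4 | 5 | 6 | 7
  R[8]: 1 | 2 | 2 | 3 | 4 | 5 | 6 | 7 | 8
  R[9]: 1 | 2 | 3 | 4 | 5 | 6 | 7 | 8 | 9

the unique w with this rank table is (1, 6, 4, 9, 7, 5, 8, 2, 3).

Rothe diagram D(w) (18 cells), 4 SE-corners (essential conditions):

[(2, 5, 1), (4, 8, 3), (5, 5, 2), (7, 3, 1)]


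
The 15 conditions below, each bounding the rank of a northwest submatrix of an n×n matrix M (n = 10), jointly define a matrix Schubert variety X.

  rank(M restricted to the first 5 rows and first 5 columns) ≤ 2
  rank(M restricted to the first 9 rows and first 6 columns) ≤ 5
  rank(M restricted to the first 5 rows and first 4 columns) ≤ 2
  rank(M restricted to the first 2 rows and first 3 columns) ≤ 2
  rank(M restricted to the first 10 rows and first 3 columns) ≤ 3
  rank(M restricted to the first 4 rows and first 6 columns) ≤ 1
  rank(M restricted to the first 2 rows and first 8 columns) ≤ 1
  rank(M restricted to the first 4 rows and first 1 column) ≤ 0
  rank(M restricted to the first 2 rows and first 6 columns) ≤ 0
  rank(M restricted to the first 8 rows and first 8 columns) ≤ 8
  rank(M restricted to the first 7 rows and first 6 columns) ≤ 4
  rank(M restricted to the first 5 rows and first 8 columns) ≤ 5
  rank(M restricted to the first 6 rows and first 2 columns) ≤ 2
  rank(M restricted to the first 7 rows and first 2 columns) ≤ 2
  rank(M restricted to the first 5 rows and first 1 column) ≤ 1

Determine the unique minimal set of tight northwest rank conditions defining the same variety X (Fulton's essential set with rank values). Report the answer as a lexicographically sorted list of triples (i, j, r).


Reconstructing r_w from the 15 given conditions:

  0 | 0 | 0 | 0 | 0 | 0 | 1 | 1 | 1 | 1
  0 | 0 | 0 | 0 | 0 | 0 | 1 | 1 | 2 | 2
  0 | 1 | 1 | 1 | 1 | 1 | 2 | 2 | 3 | 3
  0 | 1 | 1 | 1 | 1 | 1 | 2 | 3 | 4 | 4
  1 | 2 | 2 | 2 | 2 | 2 | 3 | 4 | 5 | 5
  1 | 2 | 3 | 3 | 3 | 3 | 4 | 5 | 6 | 6
  1 | 2 | 3 | 4 | 4 | 4 | 5 | 6 | 7 | 7
  1 | 2 | 3 | 4 | 5 | 5 | 6 | 7 | 8 | 8
  1 | 2 | 3 | 4 | 5 | 5 | 6 | 7 | 8 | 9
  1 | 2 | 3 | 4 | 5 | 6 | 7 | 8 | 9 | 10

giving w = (7, 9, 2, 8, 1, 3, 4, 5, 10, 6) via Δ²R.

ℓ(w)=20; the 5 essential cells (i,j,r):

[(2, 6, 0), (2, 8, 1), (4, 1, 0), (4, 6, 1), (9, 6, 5)]


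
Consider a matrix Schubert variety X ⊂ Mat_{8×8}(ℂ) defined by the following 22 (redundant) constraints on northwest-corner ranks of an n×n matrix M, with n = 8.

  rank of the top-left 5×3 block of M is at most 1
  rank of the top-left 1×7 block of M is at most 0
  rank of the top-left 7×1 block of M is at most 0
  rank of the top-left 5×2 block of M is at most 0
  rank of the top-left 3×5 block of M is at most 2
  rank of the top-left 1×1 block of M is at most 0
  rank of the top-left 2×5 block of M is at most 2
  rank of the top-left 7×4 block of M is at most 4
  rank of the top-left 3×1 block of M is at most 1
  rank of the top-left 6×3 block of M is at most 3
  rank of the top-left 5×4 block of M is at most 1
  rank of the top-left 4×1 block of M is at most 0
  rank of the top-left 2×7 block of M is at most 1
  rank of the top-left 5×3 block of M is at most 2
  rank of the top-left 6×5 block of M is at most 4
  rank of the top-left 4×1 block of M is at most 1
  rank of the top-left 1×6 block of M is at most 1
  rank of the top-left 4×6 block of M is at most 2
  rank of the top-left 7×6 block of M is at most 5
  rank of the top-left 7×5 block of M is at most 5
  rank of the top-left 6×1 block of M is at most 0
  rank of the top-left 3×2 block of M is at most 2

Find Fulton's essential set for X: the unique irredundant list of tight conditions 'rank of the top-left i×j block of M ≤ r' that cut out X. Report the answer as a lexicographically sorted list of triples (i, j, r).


The tightest implied rank at each (i,j), from the 22 conditions:

  row 1: 0 0 0 0 0 0 0 1
  row 2: 0 0 1 1 1 1 1 2
  row 3: 0 0 1 1 2 2 2 3
  row 4: 0 0 1 1 2 2 3 4
  row 5: 0 0 1 1 2 3 4 5
  row 6: 0 1 2 2 3 4 5 6
  row 7: 0 1 2 3 4 5 6 7
  row 8: 1 2 3 4 5 6 7 8

reading off 1-entries of Δ²R: w = (8, 3, 5, 7, 6, 2, 4, 1).

D(w) has 21 cells with 5 SE-corners; essential set:

[(1, 7, 0), (4, 6, 2), (5, 2, 0), (5, 4, 1), (7, 1, 0)]


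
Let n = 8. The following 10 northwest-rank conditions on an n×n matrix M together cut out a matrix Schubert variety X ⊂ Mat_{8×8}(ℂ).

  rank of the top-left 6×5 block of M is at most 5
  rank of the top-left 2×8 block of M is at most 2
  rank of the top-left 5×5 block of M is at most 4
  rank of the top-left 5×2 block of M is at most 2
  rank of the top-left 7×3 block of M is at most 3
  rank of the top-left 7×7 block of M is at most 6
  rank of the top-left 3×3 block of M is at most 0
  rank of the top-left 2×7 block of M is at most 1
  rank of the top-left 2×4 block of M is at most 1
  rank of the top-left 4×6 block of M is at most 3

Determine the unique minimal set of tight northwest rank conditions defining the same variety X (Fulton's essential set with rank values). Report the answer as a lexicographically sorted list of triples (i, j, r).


Reconstructing r_w from the 10 given conditions:

  R[1]: 0  0  0  1  1  1  1  1
  R[2]: 0  0  0  1  1  1  1  2
  R[3]: 0  0  0  1  2  2  2  3
  R[4]: 1  1  1  2  3  3  3  4
  R[5]: 1  2  2  3  4  4  4  5
  R[6]: 1  2  3  4  5  5  5  6
  R[7]: 1  2  3  4  5  6  6  7
  R[8]: 1  2  3  4  5  6  7  8

so w = (4, 8, 5, 1, 2, 3, 6, 7).

Rothe diagram D(w) (12 cells), 2 SE-corners (essential conditions):

[(2, 7, 1), (3, 3, 0)]


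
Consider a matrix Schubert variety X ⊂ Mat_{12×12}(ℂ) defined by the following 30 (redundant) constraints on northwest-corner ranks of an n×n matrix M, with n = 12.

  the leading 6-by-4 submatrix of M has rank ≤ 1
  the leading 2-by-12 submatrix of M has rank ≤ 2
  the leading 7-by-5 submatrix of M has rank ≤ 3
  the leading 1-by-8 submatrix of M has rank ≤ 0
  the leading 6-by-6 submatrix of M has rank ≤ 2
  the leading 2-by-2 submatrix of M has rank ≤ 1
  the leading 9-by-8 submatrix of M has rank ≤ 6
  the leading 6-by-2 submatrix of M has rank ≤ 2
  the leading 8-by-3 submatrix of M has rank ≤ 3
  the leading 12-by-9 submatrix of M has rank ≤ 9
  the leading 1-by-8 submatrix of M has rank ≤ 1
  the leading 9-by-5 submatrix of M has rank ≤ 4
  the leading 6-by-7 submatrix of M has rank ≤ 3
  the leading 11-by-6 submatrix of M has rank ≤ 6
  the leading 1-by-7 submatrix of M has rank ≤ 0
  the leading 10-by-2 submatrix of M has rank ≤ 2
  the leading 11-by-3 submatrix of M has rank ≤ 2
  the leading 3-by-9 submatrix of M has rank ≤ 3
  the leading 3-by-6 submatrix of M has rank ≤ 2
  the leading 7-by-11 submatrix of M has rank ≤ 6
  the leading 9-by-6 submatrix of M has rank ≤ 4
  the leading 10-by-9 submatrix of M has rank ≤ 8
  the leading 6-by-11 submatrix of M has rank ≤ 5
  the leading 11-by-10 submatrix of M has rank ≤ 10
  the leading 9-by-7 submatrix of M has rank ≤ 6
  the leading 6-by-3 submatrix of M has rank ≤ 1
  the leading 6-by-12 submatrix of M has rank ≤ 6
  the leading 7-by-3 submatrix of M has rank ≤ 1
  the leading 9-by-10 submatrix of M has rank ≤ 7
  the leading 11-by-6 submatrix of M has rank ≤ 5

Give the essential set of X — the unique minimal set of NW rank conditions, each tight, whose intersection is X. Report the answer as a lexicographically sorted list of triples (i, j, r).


Computing R[i][j] = min implied NW-rank bound (n=12, 30 conditions):

  i=1: 0  0  0  0  0  0  0  0  1  1  1  1
  i=2: 1  1  1  1  1  1  1  1  2  2  2  2
  i=3: 1  1  1  1  2  2  2  2  3  3  3  3
  i=4: 1  1  1  1  2  2  3  3  4  4  4  4
  i=5: 1  1  1  1  2  2  3  4  5  5  5  5
  i=6: 1  1  1  1  2  2  3  4  5  5  5  6
  i=7: 1  1  1  2  3  3  4  5  6  6  6  7
  i=8: 1  2  2  3  4  4  5  6  7  7  7  8
  i=9: 1  2  2  3  4  4  5  6  7  7  8  9
  i=10: 1  2  2  3  4  5  6  7  8  8  9  10
  i=11: 1  2  2  3  4  5  6  7  8  9  10  11
  i=12: 1  2  3  4  5  6  7  8  9  10  11  12

so w = (9, 1, 5, 7, 8, 12, 4, 2, 11, 6, 10, 3).

D(w) has 32 cells with 8 SE-corners; essential set:

[(1, 8, 0), (6, 4, 1), (6, 6, 2), (6, 11, 5), (7, 3, 1), (9, 6, 4), (9, 10, 7), (11, 3, 2)]


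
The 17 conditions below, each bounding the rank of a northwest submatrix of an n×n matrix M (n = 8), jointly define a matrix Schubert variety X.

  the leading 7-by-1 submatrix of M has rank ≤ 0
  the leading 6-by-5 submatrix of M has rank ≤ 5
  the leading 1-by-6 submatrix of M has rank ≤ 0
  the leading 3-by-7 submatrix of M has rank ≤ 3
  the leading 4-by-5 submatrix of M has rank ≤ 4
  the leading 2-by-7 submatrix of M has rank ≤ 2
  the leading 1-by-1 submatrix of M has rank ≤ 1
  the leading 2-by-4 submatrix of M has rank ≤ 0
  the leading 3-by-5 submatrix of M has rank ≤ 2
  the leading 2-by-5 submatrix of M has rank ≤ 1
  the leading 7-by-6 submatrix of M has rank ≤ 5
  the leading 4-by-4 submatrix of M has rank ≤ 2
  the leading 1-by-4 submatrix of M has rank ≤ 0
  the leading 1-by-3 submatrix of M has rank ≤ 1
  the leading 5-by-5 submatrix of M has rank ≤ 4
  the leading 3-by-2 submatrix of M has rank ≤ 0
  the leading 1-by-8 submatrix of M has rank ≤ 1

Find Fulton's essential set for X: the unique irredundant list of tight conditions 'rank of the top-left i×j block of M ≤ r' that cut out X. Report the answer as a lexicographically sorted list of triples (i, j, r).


Propagating the 17 rank bounds to every northwest block:

  i=1: 0, 0, 0, 0, 0, 0, 1, 1
  i=2: 0, 0, 0, 0, 1, 1, 2, 2
  i=3: 0, 0, 1, 1, 2, 2, 3, 3
  i=4: 0, 1, 2, 2, 3, 3, 4, 4
  i=5: 0, 1, 2, 3, 4, 4, 5, 5
  i=6: 0, 1, 2, 3, 4, 5, 6, 6
  i=7: 0, 1, 2, 3, 4, 5, 6, 7
  i=8: 1, 2, 3, 4, 5, 6, 7, 8

hence w(1..8) = (7, 5, 3, 2, 4, 6, 8, 1).

Rothe diagram D(w) (16 cells), 4 SE-corners (essential conditions):

[(1, 6, 0), (2, 4, 0), (3, 2, 0), (7, 1, 0)]


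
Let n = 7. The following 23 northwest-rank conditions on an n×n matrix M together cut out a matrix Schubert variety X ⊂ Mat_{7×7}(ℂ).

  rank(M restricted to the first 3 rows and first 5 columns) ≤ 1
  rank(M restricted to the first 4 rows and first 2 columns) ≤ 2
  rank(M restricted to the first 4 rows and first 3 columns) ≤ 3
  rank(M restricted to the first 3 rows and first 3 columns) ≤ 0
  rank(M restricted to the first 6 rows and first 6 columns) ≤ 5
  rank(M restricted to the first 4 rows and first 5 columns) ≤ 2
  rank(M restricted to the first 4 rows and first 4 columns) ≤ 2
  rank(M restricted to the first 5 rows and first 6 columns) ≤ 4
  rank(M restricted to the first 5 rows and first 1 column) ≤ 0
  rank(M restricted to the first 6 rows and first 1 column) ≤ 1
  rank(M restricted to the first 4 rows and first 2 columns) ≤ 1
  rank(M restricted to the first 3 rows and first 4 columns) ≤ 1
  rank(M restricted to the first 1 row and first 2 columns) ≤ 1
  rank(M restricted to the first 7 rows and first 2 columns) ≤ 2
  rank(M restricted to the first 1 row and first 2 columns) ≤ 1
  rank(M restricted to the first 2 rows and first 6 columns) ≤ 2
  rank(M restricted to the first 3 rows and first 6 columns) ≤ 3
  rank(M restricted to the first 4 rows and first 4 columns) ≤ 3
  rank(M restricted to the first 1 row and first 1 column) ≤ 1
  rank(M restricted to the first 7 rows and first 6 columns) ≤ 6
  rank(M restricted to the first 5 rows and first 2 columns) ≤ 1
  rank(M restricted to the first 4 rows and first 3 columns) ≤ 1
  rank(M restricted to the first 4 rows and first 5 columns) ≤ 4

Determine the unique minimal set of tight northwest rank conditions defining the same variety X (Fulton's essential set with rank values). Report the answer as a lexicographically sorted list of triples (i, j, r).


Recovering R(i,j) via the rank-extension bound from the 23 conditions:

  0 | 0 | 0 | 1 | 1 | 1 | 1
  0 | 0 | 0 | 1 | 1 | 2 | 2
  0 | 0 | 0 | 1 | 1 | 2 | 3
  0 | 1 | 1 | 2 | 2 | 3 | 4
  0 | 1 | 2 | 3 | 3 | 4 | 5
  1 | 2 | 3 | 4 | 4 | 5 | 6
  1 | 2 | 3 | 4 | 5 | 6 | 7

reading off 1-entries of Δ²R: w = (4, 6, 7, 2, 3, 1, 5).

ℓ(w)=13; the 3 essential cells (i,j,r):

[(3, 3, 0), (3, 5, 1), (5, 1, 0)]


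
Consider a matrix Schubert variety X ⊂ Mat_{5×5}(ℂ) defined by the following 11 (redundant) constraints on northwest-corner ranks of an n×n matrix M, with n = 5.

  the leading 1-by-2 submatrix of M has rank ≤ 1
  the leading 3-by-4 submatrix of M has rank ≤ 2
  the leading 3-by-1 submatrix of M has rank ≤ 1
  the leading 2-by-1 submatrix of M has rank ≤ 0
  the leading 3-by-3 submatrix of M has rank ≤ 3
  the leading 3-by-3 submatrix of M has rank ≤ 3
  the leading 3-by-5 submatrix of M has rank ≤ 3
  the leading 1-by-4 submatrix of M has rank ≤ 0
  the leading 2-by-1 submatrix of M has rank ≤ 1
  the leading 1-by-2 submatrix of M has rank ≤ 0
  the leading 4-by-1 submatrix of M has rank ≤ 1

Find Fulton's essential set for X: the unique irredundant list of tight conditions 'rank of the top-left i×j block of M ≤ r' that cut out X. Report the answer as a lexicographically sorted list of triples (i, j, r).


The tightest implied rank at each (i,j), from the 11 conditions:

  R[1]: 0 0 0 0 1
  R[2]: 0 1 1 1 2
  R[3]: 1 2 2 2 3
  R[4]: 1 2 3 3 4
  R[5]: 1 2 3 4 5

giving w = (5, 2, 1, 3, 4) via Δ²R.

|D(w)|=5, |Ess(w)|=2:

[(1, 4, 0), (2, 1, 0)]


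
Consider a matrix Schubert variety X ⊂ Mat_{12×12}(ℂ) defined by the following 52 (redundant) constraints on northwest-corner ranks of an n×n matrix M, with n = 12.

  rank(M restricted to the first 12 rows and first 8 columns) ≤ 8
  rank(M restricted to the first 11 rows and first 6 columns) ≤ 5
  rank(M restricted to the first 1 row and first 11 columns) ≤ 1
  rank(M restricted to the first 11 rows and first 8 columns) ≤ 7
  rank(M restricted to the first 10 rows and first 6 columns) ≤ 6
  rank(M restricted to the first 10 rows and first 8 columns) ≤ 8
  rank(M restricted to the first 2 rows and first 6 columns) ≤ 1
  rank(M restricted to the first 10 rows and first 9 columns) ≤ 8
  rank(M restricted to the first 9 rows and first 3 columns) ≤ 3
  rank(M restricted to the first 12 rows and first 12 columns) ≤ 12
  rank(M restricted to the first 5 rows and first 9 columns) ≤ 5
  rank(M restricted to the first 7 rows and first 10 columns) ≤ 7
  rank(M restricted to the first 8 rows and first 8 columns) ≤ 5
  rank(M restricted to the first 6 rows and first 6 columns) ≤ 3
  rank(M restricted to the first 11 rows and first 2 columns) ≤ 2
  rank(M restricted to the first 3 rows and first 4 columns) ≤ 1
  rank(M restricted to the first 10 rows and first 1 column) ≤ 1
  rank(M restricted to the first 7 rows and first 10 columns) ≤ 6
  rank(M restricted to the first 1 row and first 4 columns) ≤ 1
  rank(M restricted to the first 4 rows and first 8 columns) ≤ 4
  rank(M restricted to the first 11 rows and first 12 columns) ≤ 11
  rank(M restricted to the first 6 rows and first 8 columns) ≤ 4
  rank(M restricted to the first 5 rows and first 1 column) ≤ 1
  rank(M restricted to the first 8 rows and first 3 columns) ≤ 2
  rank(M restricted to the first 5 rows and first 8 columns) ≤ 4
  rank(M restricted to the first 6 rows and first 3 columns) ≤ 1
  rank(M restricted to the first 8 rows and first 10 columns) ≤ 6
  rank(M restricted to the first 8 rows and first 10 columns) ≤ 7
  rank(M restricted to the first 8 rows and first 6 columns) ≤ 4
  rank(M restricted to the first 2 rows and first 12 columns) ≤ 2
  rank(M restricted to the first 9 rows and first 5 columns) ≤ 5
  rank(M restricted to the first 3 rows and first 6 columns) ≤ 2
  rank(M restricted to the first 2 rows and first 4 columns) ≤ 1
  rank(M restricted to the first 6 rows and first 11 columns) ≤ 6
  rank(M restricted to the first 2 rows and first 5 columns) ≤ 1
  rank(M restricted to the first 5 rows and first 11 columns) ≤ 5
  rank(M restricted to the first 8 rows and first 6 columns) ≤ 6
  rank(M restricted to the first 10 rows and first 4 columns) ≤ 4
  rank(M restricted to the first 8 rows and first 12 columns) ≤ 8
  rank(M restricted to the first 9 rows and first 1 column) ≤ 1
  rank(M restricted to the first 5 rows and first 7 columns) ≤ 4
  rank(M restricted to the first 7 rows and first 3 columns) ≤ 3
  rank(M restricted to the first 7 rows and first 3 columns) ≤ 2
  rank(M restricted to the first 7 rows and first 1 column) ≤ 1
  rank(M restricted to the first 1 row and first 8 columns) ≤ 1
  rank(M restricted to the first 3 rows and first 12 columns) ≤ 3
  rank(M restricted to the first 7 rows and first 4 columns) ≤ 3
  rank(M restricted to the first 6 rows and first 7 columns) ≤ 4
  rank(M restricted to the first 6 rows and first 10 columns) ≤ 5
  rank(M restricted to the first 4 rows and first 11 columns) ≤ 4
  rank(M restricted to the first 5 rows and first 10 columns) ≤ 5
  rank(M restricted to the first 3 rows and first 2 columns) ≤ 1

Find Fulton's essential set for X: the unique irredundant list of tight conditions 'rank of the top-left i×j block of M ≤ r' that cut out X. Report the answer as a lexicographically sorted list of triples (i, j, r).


The tightest implied rank at each (i,j), from the 52 conditions:

  R[1]: 1  1  1  1  1  1  1  1  1  1  1  1
  R[2]: 1  1  1  1  1  1  2  2  2  2  2  2
  R[3]: 1  1  1  1  2  2  3  3  3  3  3  3
  R[4]: 1  1  1  2  3  3  4  4  4  4  4  4
  R[5]: 1  1  1  2  3  3  4  4  5  5  5  5
  R[6]: 1  1  1  2  3  3  4  4  5  5  6  6
  R[7]: 1  2  2  3  4  4  5  5  6  6  7  7
  R[8]: 1  2  2  3  4  4  5  5  6  6  7  8
  R[9]: 1  2  3  4  5  5  6  6  7  7  8  9
  R[10]: 1  2  3  4  5  5  6  7  8  8  9  10
  R[11]: 1  2  3  4  5  5  6  7  8  9  10  11
  R[12]: 1  2  3  4  5  6  7  8  9  10  11  12

giving w = (1, 7, 5, 4, 9, 11, 2, 12, 3, 8, 10, 6) via Δ²R.

D(w) has 25 cells with 11 SE-corners; essential set:

[(2, 6, 1), (3, 4, 1), (6, 3, 1), (6, 6, 3), (6, 8, 4), (6, 10, 5), (8, 3, 2), (8, 6, 4), (8, 8, 5), (8, 10, 6), (11, 6, 5)]
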